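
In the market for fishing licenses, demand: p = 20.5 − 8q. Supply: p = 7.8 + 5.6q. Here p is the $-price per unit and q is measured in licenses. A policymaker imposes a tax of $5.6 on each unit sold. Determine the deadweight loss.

$1.15

Competitive equilibrium: 20.5 − 8q = 7.8 + 5.6q → q* = 0.9338, p* = 13.0294.
With the tax, the buyer price exceeds the seller price by 5.6: (20.5 − 8q) − (7.8 + 5.6q) = 5.6 → q' = 0.5221.
Δq = 0.9338 − 0.5221 = 0.4117; the wedge equals the tax, 5.6.
Welfare loss = ½ × 0.4117 × 5.6 = $1.15.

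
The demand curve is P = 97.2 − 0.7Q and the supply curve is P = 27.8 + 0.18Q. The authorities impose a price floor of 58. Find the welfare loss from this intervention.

Competitive equilibrium: 97.2 − 0.7Q = 27.8 + 0.18Q → Q* = 78.8636, P* = 41.9955.
At the floor P = 58, quantity demanded = (97.2 − 58)/0.7 = 56.
Sellers' marginal cost at Q' = 56: 27.8 + 0.18·56 = 37.88.
ΔQ = 78.8636 − 56 = 22.8636; wedge = 58 − 37.88 = 20.12.
DWL = ½ × 22.8636 × 20.12 = 230.01.

230.01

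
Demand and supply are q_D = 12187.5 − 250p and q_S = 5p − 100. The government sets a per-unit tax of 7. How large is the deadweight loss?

In inverse form: demand p = 48.75 − 0.004q, supply p = 20 + 0.2q.
Competitive equilibrium: 48.75 − 0.004q = 20 + 0.2q → q* = 140.9314, p* = 48.1863.
With the tax, the buyer price exceeds the seller price by 7: (48.75 − 0.004q) − (20 + 0.2q) = 7 → q' = 106.6176.
Δq = 140.9314 − 106.6176 = 34.3138; the wedge equals the tax, 7.
Welfare loss = ½ × 34.3138 × 7 = 120.10.

120.10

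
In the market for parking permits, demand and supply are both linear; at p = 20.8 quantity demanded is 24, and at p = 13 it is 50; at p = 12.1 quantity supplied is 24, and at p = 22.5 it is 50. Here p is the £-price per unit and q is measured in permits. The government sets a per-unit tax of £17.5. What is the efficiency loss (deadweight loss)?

£218.75

Demand slope = (13 − 20.8)/(50 − 24) = −0.3, so p = 28 − 0.3q.
Supply slope = (22.5 − 12.1)/(50 − 24) = 0.4, so p = 2.5 + 0.4q.
Competitive equilibrium: 28 − 0.3q = 2.5 + 0.4q → q* = 36.4286, p* = 17.0714.
With the tax, the buyer price exceeds the seller price by 17.5: (28 − 0.3q) − (2.5 + 0.4q) = 17.5 → q' = 11.4286.
Δq = 36.4286 − 11.4286 = 25; the wedge equals the tax, 17.5.
DWL = ½ × 25 × 17.5 = £218.75.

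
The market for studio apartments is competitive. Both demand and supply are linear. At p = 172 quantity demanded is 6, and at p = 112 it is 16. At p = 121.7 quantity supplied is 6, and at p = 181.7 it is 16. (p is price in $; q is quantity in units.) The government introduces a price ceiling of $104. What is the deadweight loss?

Demand slope = (112 − 172)/(16 − 6) = −6, so p = 208 − 6q.
Supply slope = (181.7 − 121.7)/(16 − 6) = 6, so p = 85.7 + 6q.
Competitive equilibrium: 208 − 6q = 85.7 + 6q → q* = 10.1917, p* = 146.85.
At the ceiling p = 104, quantity supplied = (104 − 85.7)/6 = 3.05.
Willingness to pay at q' = 3.05: 208 − 6·3.05 = 189.7.
Δq = 10.1917 − 3.05 = 7.1417; wedge = 189.7 − 104 = 85.7.
DWL = ½ × 7.1417 × 85.7 = $306.02.

$306.02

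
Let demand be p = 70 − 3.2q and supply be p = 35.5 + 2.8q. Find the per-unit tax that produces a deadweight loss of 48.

Competitive equilibrium: 70 − 3.2q = 35.5 + 2.8q → q* = 5.75, p* = 51.6.
A tax t gives Δq = t/6 and wedge t, so DWL = t²/12.
t²/12 = 48 → t² = 576 → t = 24.

24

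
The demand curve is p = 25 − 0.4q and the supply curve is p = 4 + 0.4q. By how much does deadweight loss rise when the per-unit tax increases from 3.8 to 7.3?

24.28

Competitive equilibrium: 25 − 0.4q = 4 + 0.4q → q* = 26.25, p* = 14.5.
For a per-unit tax t: Δq = t/0.8, so DWL = ½·t·(t/0.8) = t²/1.6.
At t = 3.8: DWL = 9.025. At t = 7.3: DWL = 33.306.
Increase = 33.306 − 9.025 = 24.28.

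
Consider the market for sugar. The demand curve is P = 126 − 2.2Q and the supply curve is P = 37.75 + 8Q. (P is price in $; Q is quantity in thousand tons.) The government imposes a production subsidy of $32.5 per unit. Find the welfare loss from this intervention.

$51.78 thousand

Competitive equilibrium: 126 − 2.2Q = 37.75 + 8Q → Q* = 8.652, P* = 106.9657.
The subsidy lowers effective supply by 32.5: P = 5.25 + 8Q.
New quantity: 126 − 2.2Q = 5.25 + 8Q → Q' = 11.8382.
Overproduction ΔQ = 11.8382 − 8.652 = 3.1862; wedge = subsidy = 32.5.
The triangle = ½ × 3.1862 × 32.5 = $51.78 thousand.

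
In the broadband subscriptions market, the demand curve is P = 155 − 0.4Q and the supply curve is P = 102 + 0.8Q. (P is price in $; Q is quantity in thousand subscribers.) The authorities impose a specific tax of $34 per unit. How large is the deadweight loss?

$481.67 thousand

Competitive equilibrium: 155 − 0.4Q = 102 + 0.8Q → Q* = 44.1667, P* = 137.3333.
With the tax, the buyer price exceeds the seller price by 34: (155 − 0.4Q) − (102 + 0.8Q) = 34 → Q' = 15.8333.
ΔQ = 44.1667 − 15.8333 = 28.3334; the wedge equals the tax, 34.
The triangle = ½ × 28.3334 × 34 = $481.67 thousand.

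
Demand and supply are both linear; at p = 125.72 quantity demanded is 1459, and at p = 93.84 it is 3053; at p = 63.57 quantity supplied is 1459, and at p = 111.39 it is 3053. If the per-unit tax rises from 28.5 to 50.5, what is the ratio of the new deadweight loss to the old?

3.140

Demand slope = (93.84 − 125.72)/(3053 − 1459) = −0.02, so p = 154.9 − 0.02q.
Supply slope = (111.39 − 63.57)/(3053 − 1459) = 0.03, so p = 19.8 + 0.03q.
Competitive equilibrium: 154.9 − 0.02q = 19.8 + 0.03q → q* = 2702, p* = 100.86.
For a per-unit tax t: Δq = t/0.05, so DWL = ½·t·(t/0.05) = t²/0.1.
At t = 28.5: DWL = 8122.5. At t = 50.5: DWL = 25502.5.
Ratio = (50.5/28.5)² = 3.140.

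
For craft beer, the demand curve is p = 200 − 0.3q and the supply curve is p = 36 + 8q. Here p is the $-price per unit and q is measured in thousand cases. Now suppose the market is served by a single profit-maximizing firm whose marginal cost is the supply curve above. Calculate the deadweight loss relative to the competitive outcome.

$1.97 thousand

Competitive equilibrium: 200 − 0.3q = 36 + 8q → q* = 19.759, p* = 194.0723.
Marginal revenue: MR = 200 − 0.6q. Set MR = MC: 200 − 0.6q = 36 + 8q → q_m = 19.0698.
Price p_m = 200 − 0.3·19.0698 = 194.2791; MC(q_m) = 36 + 8·19.0698 = 188.5584.
Competitive q* = 19.759, so Δq = 0.6892; wedge = 194.2791 − 188.5584 = 5.7207.
DWL = ½ × 0.6892 × 5.7207 = $1.97 thousand.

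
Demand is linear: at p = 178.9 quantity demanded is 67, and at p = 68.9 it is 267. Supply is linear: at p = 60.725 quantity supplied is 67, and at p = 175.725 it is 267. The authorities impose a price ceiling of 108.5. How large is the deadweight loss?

Demand slope = (68.9 − 178.9)/(267 − 67) = −0.55, so p = 215.75 − 0.55q.
Supply slope = (175.725 − 60.725)/(267 − 67) = 0.575, so p = 22.2 + 0.575q.
Competitive equilibrium: 215.75 − 0.55q = 22.2 + 0.575q → q* = 172.0444, p* = 121.1256.
At the ceiling p = 108.5, quantity supplied = (108.5 − 22.2)/0.575 = 150.087.
Willingness to pay at q' = 150.087: 215.75 − 0.55·150.087 = 133.2022.
Δq = 172.0444 − 150.087 = 21.9574; wedge = 133.2022 − 108.5 = 24.7022.
Welfare loss = ½ × 21.9574 × 24.7022 = 271.20.

271.20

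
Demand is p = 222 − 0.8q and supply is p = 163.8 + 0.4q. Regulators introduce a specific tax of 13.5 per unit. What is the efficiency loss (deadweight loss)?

Competitive equilibrium: 222 − 0.8q = 163.8 + 0.4q → q* = 48.5, p* = 183.2.
With the tax, the buyer price exceeds the seller price by 13.5: (222 − 0.8q) − (163.8 + 0.4q) = 13.5 → q' = 37.25.
Δq = 48.5 − 37.25 = 11.25; the wedge equals the tax, 13.5.
The triangle = ½ × 11.25 × 13.5 = 75.94.

75.94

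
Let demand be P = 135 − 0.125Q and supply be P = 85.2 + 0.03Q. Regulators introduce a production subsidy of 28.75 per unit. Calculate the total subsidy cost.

14569.76

Competitive equilibrium: 135 − 0.125Q = 85.2 + 0.03Q → Q* = 321.2903, P* = 94.8387.
The subsidy lowers effective supply by 28.75: P = 56.45 + 0.03Q.
New quantity: 135 − 0.125Q = 56.45 + 0.03Q → Q' = 506.7742.
Total subsidy cost = 28.75 × 506.7742 = 14569.76.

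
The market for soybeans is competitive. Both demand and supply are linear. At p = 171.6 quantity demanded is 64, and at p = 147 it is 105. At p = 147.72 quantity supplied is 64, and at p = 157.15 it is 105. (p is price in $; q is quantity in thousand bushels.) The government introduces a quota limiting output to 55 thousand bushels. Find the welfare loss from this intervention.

$592.06 thousand

Demand slope = (147 − 171.6)/(105 − 64) = −0.6, so p = 210 − 0.6q.
Supply slope = (157.15 − 147.72)/(105 − 64) = 0.23, so p = 133 + 0.23q.
Competitive equilibrium: 210 − 0.6q = 133 + 0.23q → q* = 92.7711, p* = 154.3373.
At q = 55: demand price = 210 − 0.6·55 = 177; supply price = 133 + 0.23·55 = 145.65.
Δq = 92.7711 − 55 = 37.7711; wedge = 177 − 145.65 = 31.35.
Deadweight loss = ½ × 37.7711 × 31.35 = $592.06 thousand.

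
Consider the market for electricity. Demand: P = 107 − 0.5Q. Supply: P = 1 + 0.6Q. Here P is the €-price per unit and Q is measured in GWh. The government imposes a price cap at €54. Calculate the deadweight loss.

€35.47

Competitive equilibrium: 107 − 0.5Q = 1 + 0.6Q → Q* = 96.3636, P* = 58.8182.
At the ceiling P = 54, quantity supplied = (54 − 1)/0.6 = 88.3333.
Willingness to pay at Q' = 88.3333: 107 − 0.5·88.3333 = 62.8334.
ΔQ = 96.3636 − 88.3333 = 8.0303; wedge = 62.8334 − 54 = 8.8334.
Welfare loss = ½ × 8.0303 × 8.8334 = €35.47.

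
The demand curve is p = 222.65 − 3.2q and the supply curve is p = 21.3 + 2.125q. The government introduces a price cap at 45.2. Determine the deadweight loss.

1878.95

Competitive equilibrium: 222.65 − 3.2q = 21.3 + 2.125q → q* = 37.81221, p* = 101.65094.
At the ceiling p = 45.2, quantity supplied = (45.2 − 21.3)/2.125 = 11.24706.
Willingness to pay at q' = 11.24706: 222.65 − 3.2·11.24706 = 186.65941.
Δq = 37.81221 − 11.24706 = 26.56515; wedge = 186.65941 − 45.2 = 141.45941.
Deadweight loss = ½ × 26.56515 × 141.45941 = 1878.95.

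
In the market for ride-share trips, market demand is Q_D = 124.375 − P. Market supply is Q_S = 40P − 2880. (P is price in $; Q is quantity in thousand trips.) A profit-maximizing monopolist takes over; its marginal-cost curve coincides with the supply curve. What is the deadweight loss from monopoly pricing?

In inverse form: demand P = 124.375 − Q, supply P = 72 + 0.025Q.
Competitive equilibrium: 124.375 − Q = 72 + 0.025Q → Q* = 51.0976, P* = 73.2774.
Marginal revenue: MR = 124.375 − 2Q. Set MR = MC: 124.375 − 2Q = 72 + 0.025Q → Q_m = 25.8642.
Price P_m = 124.375 − 1·25.8642 = 98.5108; MC(Q_m) = 72 + 0.025·25.8642 = 72.6466.
Competitive Q* = 51.0976, so ΔQ = 25.2334; wedge = 98.5108 − 72.6466 = 25.8642.
Welfare loss = ½ × 25.2334 × 25.8642 = $326.32 thousand.

$326.32 thousand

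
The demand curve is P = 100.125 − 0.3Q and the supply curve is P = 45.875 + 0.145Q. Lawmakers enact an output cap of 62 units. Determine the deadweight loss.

798.60

Competitive equilibrium: 100.125 − 0.3Q = 45.875 + 0.145Q → Q* = 121.9101, P* = 63.552.
At Q = 62: demand price = 100.125 − 0.3·62 = 81.525; supply price = 45.875 + 0.145·62 = 54.865.
ΔQ = 121.9101 − 62 = 59.9101; wedge = 81.525 − 54.865 = 26.66.
DWL = ½ × 59.9101 × 26.66 = 798.60.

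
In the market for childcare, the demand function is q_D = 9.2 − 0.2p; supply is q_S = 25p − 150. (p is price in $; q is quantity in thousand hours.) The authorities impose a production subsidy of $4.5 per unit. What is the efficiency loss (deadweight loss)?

$2.01 thousand

In inverse form: demand p = 46 − 5q, supply p = 6 + 0.04q.
Competitive equilibrium: 46 − 5q = 6 + 0.04q → q* = 7.9365, p* = 6.3175.
The subsidy lowers effective supply by 4.5: p = 1.5 + 0.04q.
New quantity: 46 − 5q = 1.5 + 0.04q → q' = 8.8294.
Overproduction Δq = 8.8294 − 7.9365 = 0.8929; wedge = subsidy = 4.5.
DWL = ½ × 0.8929 × 4.5 = $2.01 thousand.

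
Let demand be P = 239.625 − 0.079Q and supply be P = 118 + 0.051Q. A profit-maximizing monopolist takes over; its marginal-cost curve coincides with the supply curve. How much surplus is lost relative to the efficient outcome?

Competitive equilibrium: 239.625 − 0.079Q = 118 + 0.051Q → Q* = 935.5769, P* = 165.7144.
Marginal revenue: MR = 239.625 − 0.158Q. Set MR = MC: 239.625 − 0.158Q = 118 + 0.051Q → Q_m = 581.9378.
Price P_m = 239.625 − 0.079·581.9378 = 193.6519; MC(Q_m) = 118 + 0.051·581.9378 = 147.6788.
Competitive Q* = 935.5769, so ΔQ = 353.6391; wedge = 193.6519 − 147.6788 = 45.9731.
The triangle = ½ × 353.6391 × 45.9731 = 8128.94.

8128.94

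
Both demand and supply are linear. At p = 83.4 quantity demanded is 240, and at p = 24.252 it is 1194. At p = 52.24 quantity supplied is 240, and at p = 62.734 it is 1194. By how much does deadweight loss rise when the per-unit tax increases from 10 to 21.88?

Demand slope = (24.252 − 83.4)/(1194 − 240) = −0.062, so p = 98.28 − 0.062q.
Supply slope = (62.734 − 52.24)/(1194 − 240) = 0.011, so p = 49.6 + 0.011q.
Competitive equilibrium: 98.28 − 0.062q = 49.6 + 0.011q → q* = 666.8493, p* = 56.9353.
For a per-unit tax t: Δq = t/0.073, so DWL = ½·t·(t/0.073) = t²/0.146.
At t = 10: DWL = 684.932. At t = 21.88: DWL = 3279.003.
Increase = 3279.003 − 684.932 = 2594.07.

2594.07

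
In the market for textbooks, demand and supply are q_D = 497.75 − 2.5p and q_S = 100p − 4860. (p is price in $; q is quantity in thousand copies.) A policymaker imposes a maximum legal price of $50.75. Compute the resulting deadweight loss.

In inverse form: demand p = 199.1 − 0.4q, supply p = 48.6 + 0.01q.
Competitive equilibrium: 199.1 − 0.4q = 48.6 + 0.01q → q* = 367.0732, p* = 52.2707.
At the ceiling p = 50.75, quantity supplied = (50.75 − 48.6)/0.01 = 215.
Willingness to pay at q' = 215: 199.1 − 0.4·215 = 113.1.
Δq = 367.0732 − 215 = 152.0732; wedge = 113.1 − 50.75 = 62.35.
Welfare loss = ½ × 152.0732 × 62.35 = $4740.88 thousand.

$4740.88 thousand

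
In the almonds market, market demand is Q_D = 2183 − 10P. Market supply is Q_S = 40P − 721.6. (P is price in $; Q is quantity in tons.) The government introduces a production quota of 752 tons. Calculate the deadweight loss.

$45164.75

In inverse form: demand P = 218.3 − 0.1Q, supply P = 18.04 + 0.025Q.
Competitive equilibrium: 218.3 − 0.1Q = 18.04 + 0.025Q → Q* = 1602.08, P* = 58.092.
At Q = 752: demand price = 218.3 − 0.1·752 = 143.1; supply price = 18.04 + 0.025·752 = 36.84.
ΔQ = 1602.08 − 752 = 850.08; wedge = 143.1 − 36.84 = 106.26.
Welfare loss = ½ × 850.08 × 106.26 = $45164.75.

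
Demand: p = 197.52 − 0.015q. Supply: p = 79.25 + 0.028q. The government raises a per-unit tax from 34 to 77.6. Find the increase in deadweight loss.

56578.60

Competitive equilibrium: 197.52 − 0.015q = 79.25 + 0.028q → q* = 2750.4651, p* = 156.263.
For a per-unit tax t: Δq = t/0.043, so DWL = ½·t·(t/0.043) = t²/0.086.
At t = 34: DWL = 13441.8605. At t = 77.6: DWL = 70020.4651.
Increase = 70020.4651 − 13441.8605 = 56578.60.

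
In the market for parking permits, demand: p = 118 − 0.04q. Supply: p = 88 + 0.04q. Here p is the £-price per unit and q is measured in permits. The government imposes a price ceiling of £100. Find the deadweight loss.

Competitive equilibrium: 118 − 0.04q = 88 + 0.04q → q* = 375, p* = 103.
At the ceiling p = 100, quantity supplied = (100 − 88)/0.04 = 300.
Willingness to pay at q' = 300: 118 − 0.04·300 = 106.
Δq = 375 − 300 = 75; wedge = 106 − 100 = 6.
Welfare loss = ½ × 75 × 6 = £225.

£225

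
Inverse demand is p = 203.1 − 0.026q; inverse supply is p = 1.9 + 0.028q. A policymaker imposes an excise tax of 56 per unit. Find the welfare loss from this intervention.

29037.04

Competitive equilibrium: 203.1 − 0.026q = 1.9 + 0.028q → q* = 3725.9259, p* = 106.2259.
With the tax, the buyer price exceeds the seller price by 56: (203.1 − 0.026q) − (1.9 + 0.028q) = 56 → q' = 2688.8889.
Δq = 3725.9259 − 2688.8889 = 1037.037; the wedge equals the tax, 56.
Deadweight loss = ½ × 1037.037 × 56 = 29037.04.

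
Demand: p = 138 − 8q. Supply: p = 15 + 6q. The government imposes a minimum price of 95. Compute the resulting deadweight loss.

81.43

Competitive equilibrium: 138 − 8q = 15 + 6q → q* = 8.7857, p* = 67.7143.
At the floor p = 95, quantity demanded = (138 − 95)/8 = 5.375.
Sellers' marginal cost at q' = 5.375: 15 + 6·5.375 = 47.25.
Δq = 8.7857 − 5.375 = 3.4107; wedge = 95 − 47.25 = 47.75.
The triangle = ½ × 3.4107 × 47.75 = 81.43.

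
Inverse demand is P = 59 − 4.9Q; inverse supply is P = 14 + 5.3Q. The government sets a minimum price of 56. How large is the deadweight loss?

73.63

Competitive equilibrium: 59 − 4.9Q = 14 + 5.3Q → Q* = 4.4118, P* = 37.3824.
At the floor P = 56, quantity demanded = (59 − 56)/4.9 = 0.6122.
Sellers' marginal cost at Q' = 0.6122: 14 + 5.3·0.6122 = 17.2447.
ΔQ = 4.4118 − 0.6122 = 3.7996; wedge = 56 − 17.2447 = 38.7553.
DWL = ½ × 3.7996 × 38.7553 = 73.63.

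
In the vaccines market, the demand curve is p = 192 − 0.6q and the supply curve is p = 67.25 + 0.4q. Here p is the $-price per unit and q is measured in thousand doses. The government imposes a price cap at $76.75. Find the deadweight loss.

$5100.50 thousand

Competitive equilibrium: 192 − 0.6q = 67.25 + 0.4q → q* = 124.75, p* = 117.15.
At the ceiling p = 76.75, quantity supplied = (76.75 − 67.25)/0.4 = 23.75.
Willingness to pay at q' = 23.75: 192 − 0.6·23.75 = 177.75.
Δq = 124.75 − 23.75 = 101; wedge = 177.75 − 76.75 = 101.
DWL = ½ × 101 × 101 = $5100.50 thousand.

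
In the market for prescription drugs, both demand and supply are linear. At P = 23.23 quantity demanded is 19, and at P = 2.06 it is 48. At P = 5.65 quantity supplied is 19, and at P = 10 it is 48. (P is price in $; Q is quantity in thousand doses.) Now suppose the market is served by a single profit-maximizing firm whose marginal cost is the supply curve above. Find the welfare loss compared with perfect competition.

$137.43 thousand

Demand slope = (2.06 − 23.23)/(48 − 19) = −0.73, so P = 37.1 − 0.73Q.
Supply slope = (10 − 5.65)/(48 − 19) = 0.15, so P = 2.8 + 0.15Q.
Competitive equilibrium: 37.1 − 0.73Q = 2.8 + 0.15Q → Q* = 38.9773, P* = 8.6466.
Marginal revenue: MR = 37.1 − 1.46Q. Set MR = MC: 37.1 − 1.46Q = 2.8 + 0.15Q → Q_m = 21.3043.
Price P_m = 37.1 − 0.73·21.3043 = 21.5479; MC(Q_m) = 2.8 + 0.15·21.3043 = 5.9956.
Competitive Q* = 38.9773, so ΔQ = 17.673; wedge = 21.5479 − 5.9956 = 15.5523.
Deadweight loss = ½ × 17.673 × 15.5523 = $137.43 thousand.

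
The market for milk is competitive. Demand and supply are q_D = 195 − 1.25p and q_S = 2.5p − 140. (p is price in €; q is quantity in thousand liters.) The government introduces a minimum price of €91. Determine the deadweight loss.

€2.60 thousand

In inverse form: demand p = 156 − 0.8q, supply p = 56 + 0.4q.
Competitive equilibrium: 156 − 0.8q = 56 + 0.4q → q* = 83.3333, p* = 89.3333.
At the floor p = 91, quantity demanded = (156 − 91)/0.8 = 81.25.
Sellers' marginal cost at q' = 81.25: 56 + 0.4·81.25 = 88.5.
Δq = 83.3333 − 81.25 = 2.0833; wedge = 91 − 88.5 = 2.5.
Welfare loss = ½ × 2.0833 × 2.5 = €2.60 thousand.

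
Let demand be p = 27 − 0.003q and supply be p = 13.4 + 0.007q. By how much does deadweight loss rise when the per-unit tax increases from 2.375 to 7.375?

2437.50

Competitive equilibrium: 27 − 0.003q = 13.4 + 0.007q → q* = 1360, p* = 22.92.
For a per-unit tax t: Δq = t/0.01, so DWL = ½·t·(t/0.01) = t²/0.02.
At t = 2.375: DWL = 282.031. At t = 7.375: DWL = 2719.531.
Increase = 2719.531 − 282.031 = 2437.50.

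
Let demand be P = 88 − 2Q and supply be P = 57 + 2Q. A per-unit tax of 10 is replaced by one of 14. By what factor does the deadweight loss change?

Competitive equilibrium: 88 − 2Q = 57 + 2Q → Q* = 7.75, P* = 72.5.
For a per-unit tax t: ΔQ = t/4, so DWL = ½·t·(t/4) = t²/8.
At t = 10: DWL = 12.5. At t = 14: DWL = 24.5.
Ratio = (14/10)² = 1.96.

1.96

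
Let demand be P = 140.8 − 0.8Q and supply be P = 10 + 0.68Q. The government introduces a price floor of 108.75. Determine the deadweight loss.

Competitive equilibrium: 140.8 − 0.8Q = 10 + 0.68Q → Q* = 88.3784, P* = 70.0973.
At the floor P = 108.75, quantity demanded = (140.8 − 108.75)/0.8 = 40.0625.
Sellers' marginal cost at Q' = 40.0625: 10 + 0.68·40.0625 = 37.2425.
ΔQ = 88.3784 − 40.0625 = 48.3159; wedge = 108.75 − 37.2425 = 71.5075.
The triangle = ½ × 48.3159 × 71.5075 = 1727.47.

1727.47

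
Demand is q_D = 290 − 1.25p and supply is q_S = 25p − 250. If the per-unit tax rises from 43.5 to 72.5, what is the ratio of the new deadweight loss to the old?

In inverse form: demand p = 232 − 0.8q, supply p = 10 + 0.04q.
Competitive equilibrium: 232 − 0.8q = 10 + 0.04q → q* = 264.2857, p* = 20.5714.
For a per-unit tax t: Δq = t/0.84, so DWL = ½·t·(t/0.84) = t²/1.68.
At t = 43.5: DWL = 1126.339. At t = 72.5: DWL = 3128.720.
Ratio = (72.5/43.5)² = 2.778.

2.778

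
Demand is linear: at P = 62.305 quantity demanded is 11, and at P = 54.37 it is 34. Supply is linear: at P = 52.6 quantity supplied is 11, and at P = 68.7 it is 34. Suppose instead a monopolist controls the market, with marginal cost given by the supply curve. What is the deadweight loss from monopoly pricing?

13.25

Demand slope = (54.37 − 62.305)/(34 − 11) = −0.345, so P = 66.1 − 0.345Q.
Supply slope = (68.7 − 52.6)/(34 − 11) = 0.7, so P = 44.9 + 0.7Q.
Competitive equilibrium: 66.1 − 0.345Q = 44.9 + 0.7Q → Q* = 20.2871, P* = 59.101.
Marginal revenue: MR = 66.1 − 0.69Q. Set MR = MC: 66.1 − 0.69Q = 44.9 + 0.7Q → Q_m = 15.2518.
Price P_m = 66.1 − 0.345·15.2518 = 60.8381; MC(Q_m) = 44.9 + 0.7·15.2518 = 55.5763.
Competitive Q* = 20.2871, so ΔQ = 5.0353; wedge = 60.8381 − 55.5763 = 5.2618.
The triangle = ½ × 5.0353 × 5.2618 = 13.25.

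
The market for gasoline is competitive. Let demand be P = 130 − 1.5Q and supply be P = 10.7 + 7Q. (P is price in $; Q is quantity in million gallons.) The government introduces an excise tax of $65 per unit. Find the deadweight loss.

$248.53 million

Competitive equilibrium: 130 − 1.5Q = 10.7 + 7Q → Q* = 14.0353, P* = 108.9471.
With the tax, the buyer price exceeds the seller price by 65: (130 − 1.5Q) − (10.7 + 7Q) = 65 → Q' = 6.3882.
ΔQ = 14.0353 − 6.3882 = 7.6471; the wedge equals the tax, 65.
The triangle = ½ × 7.6471 × 65 = $248.53 million.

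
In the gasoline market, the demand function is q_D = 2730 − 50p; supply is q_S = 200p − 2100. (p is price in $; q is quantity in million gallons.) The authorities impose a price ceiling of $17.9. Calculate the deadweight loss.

In inverse form: demand p = 54.6 − 0.02q, supply p = 10.5 + 0.005q.
Competitive equilibrium: 54.6 − 0.02q = 10.5 + 0.005q → q* = 1764, p* = 19.32.
At the ceiling p = 17.9, quantity supplied = (17.9 − 10.5)/0.005 = 1480.
Willingness to pay at q' = 1480: 54.6 − 0.02·1480 = 25.
Δq = 1764 − 1480 = 284; wedge = 25 − 17.9 = 7.1.
Welfare loss = ½ × 284 × 7.1 = $1008.20 million.

$1008.20 million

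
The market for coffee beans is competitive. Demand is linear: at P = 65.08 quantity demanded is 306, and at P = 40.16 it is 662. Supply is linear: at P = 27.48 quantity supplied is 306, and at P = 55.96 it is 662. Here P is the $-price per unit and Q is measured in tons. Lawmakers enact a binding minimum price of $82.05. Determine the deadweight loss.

$18235.72

Demand slope = (40.16 − 65.08)/(662 − 306) = −0.07, so P = 86.5 − 0.07Q.
Supply slope = (55.96 − 27.48)/(662 − 306) = 0.08, so P = 3 + 0.08Q.
Competitive equilibrium: 86.5 − 0.07Q = 3 + 0.08Q → Q* = 556.6667, P* = 47.5333.
At the floor P = 82.05, quantity demanded = (86.5 − 82.05)/0.07 = 63.5714.
Sellers' marginal cost at Q' = 63.5714: 3 + 0.08·63.5714 = 8.0857.
ΔQ = 556.6667 − 63.5714 = 493.0953; wedge = 82.05 − 8.0857 = 73.9643.
The triangle = ½ × 493.0953 × 73.9643 = $18235.72.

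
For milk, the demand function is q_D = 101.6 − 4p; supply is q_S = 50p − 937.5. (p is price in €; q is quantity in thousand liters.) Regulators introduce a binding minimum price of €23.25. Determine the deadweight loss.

€34.69 thousand

In inverse form: demand p = 25.4 − 0.25q, supply p = 18.75 + 0.02q.
Competitive equilibrium: 25.4 − 0.25q = 18.75 + 0.02q → q* = 24.6296, p* = 19.2426.
At the floor p = 23.25, quantity demanded = (25.4 − 23.25)/0.25 = 8.6.
Sellers' marginal cost at q' = 8.6: 18.75 + 0.02·8.6 = 18.922.
Δq = 24.6296 − 8.6 = 16.0296; wedge = 23.25 − 18.922 = 4.328.
Welfare loss = ½ × 16.0296 × 4.328 = €34.69 thousand.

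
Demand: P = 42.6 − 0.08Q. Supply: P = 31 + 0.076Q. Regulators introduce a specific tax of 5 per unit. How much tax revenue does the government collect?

Competitive equilibrium: 42.6 − 0.08Q = 31 + 0.076Q → Q* = 74.359, P* = 36.6513.
With the tax, the buyer price exceeds the seller price by 5: (42.6 − 0.08Q) − (31 + 0.076Q) = 5 → Q' = 42.3077.
Tax revenue = 5 × 42.3077 = 211.54.

211.54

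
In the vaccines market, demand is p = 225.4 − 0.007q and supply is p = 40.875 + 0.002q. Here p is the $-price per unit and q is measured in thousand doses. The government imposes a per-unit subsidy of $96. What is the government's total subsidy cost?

Competitive equilibrium: 225.4 − 0.007q = 40.875 + 0.002q → q* = 20502.77778, p* = 81.88056.
The subsidy lowers effective supply by 96: p = 0.002q − 55.125.
New quantity: 225.4 − 0.007q = 0.002q − 55.125 → q' = 31169.44444.
Total subsidy cost = 96 × 31169.44444 = $2992266.67 thousand.

$2992266.67 thousand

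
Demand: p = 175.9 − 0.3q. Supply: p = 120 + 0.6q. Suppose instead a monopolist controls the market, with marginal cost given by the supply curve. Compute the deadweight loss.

108.50

Competitive equilibrium: 175.9 − 0.3q = 120 + 0.6q → q* = 62.1111, p* = 157.2667.
Marginal revenue: MR = 175.9 − 0.6q. Set MR = MC: 175.9 − 0.6q = 120 + 0.6q → q_m = 46.5833.
Price p_m = 175.9 − 0.3·46.5833 = 161.925; MC(q_m) = 120 + 0.6·46.5833 = 147.95.
Competitive q* = 62.1111, so Δq = 15.5278; wedge = 161.925 − 147.95 = 13.975.
The triangle = ½ × 15.5278 × 13.975 = 108.50.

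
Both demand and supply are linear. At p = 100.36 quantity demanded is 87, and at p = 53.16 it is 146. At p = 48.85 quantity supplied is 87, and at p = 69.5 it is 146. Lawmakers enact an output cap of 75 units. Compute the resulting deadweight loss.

Demand slope = (53.16 − 100.36)/(146 − 87) = −0.8, so p = 169.96 − 0.8q.
Supply slope = (69.5 − 48.85)/(146 − 87) = 0.35, so p = 18.4 + 0.35q.
Competitive equilibrium: 169.96 − 0.8q = 18.4 + 0.35q → q* = 131.7913, p* = 64.527.
At q = 75: demand price = 169.96 − 0.8·75 = 109.96; supply price = 18.4 + 0.35·75 = 44.65.
Δq = 131.7913 − 75 = 56.7913; wedge = 109.96 − 44.65 = 65.31.
Deadweight loss = ½ × 56.7913 × 65.31 = 1854.52.

1854.52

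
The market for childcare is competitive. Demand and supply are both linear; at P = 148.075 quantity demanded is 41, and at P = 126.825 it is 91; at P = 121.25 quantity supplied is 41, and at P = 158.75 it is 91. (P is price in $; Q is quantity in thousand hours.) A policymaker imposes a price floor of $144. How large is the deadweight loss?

Demand slope = (126.825 − 148.075)/(91 − 41) = −0.425, so P = 165.5 − 0.425Q.
Supply slope = (158.75 − 121.25)/(91 − 41) = 0.75, so P = 90.5 + 0.75Q.
Competitive equilibrium: 165.5 − 0.425Q = 90.5 + 0.75Q → Q* = 63.8298, P* = 138.3723.
At the floor P = 144, quantity demanded = (165.5 − 144)/0.425 = 50.5882.
Sellers' marginal cost at Q' = 50.5882: 90.5 + 0.75·50.5882 = 128.4412.
ΔQ = 63.8298 − 50.5882 = 13.2416; wedge = 144 − 128.4412 = 15.5588.
Welfare loss = ½ × 13.2416 × 15.5588 = $103.01 thousand.

$103.01 thousand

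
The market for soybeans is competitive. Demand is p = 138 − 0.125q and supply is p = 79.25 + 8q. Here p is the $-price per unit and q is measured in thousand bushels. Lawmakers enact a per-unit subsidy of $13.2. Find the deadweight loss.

Competitive equilibrium: 138 − 0.125q = 79.25 + 8q → q* = 7.2308, p* = 137.0962.
The subsidy lowers effective supply by 13.2: p = 66.05 + 8q.
New quantity: 138 − 0.125q = 66.05 + 8q → q' = 8.8554.
Overproduction Δq = 8.8554 − 7.2308 = 1.6246; wedge = subsidy = 13.2.
The triangle = ½ × 1.6246 × 13.2 = $10.72 thousand.

$10.72 thousand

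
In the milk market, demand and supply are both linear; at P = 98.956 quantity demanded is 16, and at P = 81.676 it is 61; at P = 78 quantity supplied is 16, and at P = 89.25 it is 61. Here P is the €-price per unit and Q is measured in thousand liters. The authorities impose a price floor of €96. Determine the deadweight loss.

Demand slope = (81.676 − 98.956)/(61 − 16) = −0.384, so P = 105.1 − 0.384Q.
Supply slope = (89.25 − 78)/(61 − 16) = 0.25, so P = 74 + 0.25Q.
Competitive equilibrium: 105.1 − 0.384Q = 74 + 0.25Q → Q* = 49.0536, P* = 86.2634.
At the floor P = 96, quantity demanded = (105.1 − 96)/0.384 = 23.6979.
Sellers' marginal cost at Q' = 23.6979: 74 + 0.25·23.6979 = 79.9245.
ΔQ = 49.0536 − 23.6979 = 25.3557; wedge = 96 − 79.9245 = 16.0755.
Deadweight loss = ½ × 25.3557 × 16.0755 = €203.80 thousand.

€203.80 thousand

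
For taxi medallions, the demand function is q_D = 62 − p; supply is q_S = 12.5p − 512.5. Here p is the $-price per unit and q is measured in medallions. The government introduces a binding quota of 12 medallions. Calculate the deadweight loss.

$29.93

In inverse form: demand p = 62 − q, supply p = 41 + 0.08q.
Competitive equilibrium: 62 − q = 41 + 0.08q → q* = 19.4444, p* = 42.5556.
At q = 12: demand price = 62 − 1·12 = 50; supply price = 41 + 0.08·12 = 41.96.
Δq = 19.4444 − 12 = 7.4444; wedge = 50 − 41.96 = 8.04.
Deadweight loss = ½ × 7.4444 × 8.04 = $29.93.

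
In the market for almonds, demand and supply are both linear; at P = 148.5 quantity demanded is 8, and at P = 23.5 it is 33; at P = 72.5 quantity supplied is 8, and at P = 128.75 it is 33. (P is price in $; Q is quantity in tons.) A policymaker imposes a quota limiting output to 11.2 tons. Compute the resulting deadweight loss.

Demand slope = (23.5 − 148.5)/(33 − 8) = −5, so P = 188.5 − 5Q.
Supply slope = (128.75 − 72.5)/(33 − 8) = 2.25, so P = 54.5 + 2.25Q.
Competitive equilibrium: 188.5 − 5Q = 54.5 + 2.25Q → Q* = 18.48276, P* = 96.08621.
At Q = 11.2: demand price = 188.5 − 5·11.2 = 132.5; supply price = 54.5 + 2.25·11.2 = 79.7.
ΔQ = 18.48276 − 11.2 = 7.28276; wedge = 132.5 − 79.7 = 52.8.
Deadweight loss = ½ × 7.28276 × 52.8 = $192.26.

$192.26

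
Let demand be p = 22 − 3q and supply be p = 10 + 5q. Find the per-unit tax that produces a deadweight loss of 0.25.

2

Competitive equilibrium: 22 − 3q = 10 + 5q → q* = 1.5, p* = 17.5.
A tax t gives Δq = t/8 and wedge t, so DWL = t²/16.
t²/16 = 0.25 → t² = 4 → t = 2.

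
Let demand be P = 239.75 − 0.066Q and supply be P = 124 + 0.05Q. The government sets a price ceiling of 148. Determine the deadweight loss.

15553.47

Competitive equilibrium: 239.75 − 0.066Q = 124 + 0.05Q → Q* = 997.8448, P* = 173.8922.
At the ceiling P = 148, quantity supplied = (148 − 124)/0.05 = 480.
Willingness to pay at Q' = 480: 239.75 − 0.066·480 = 208.07.
ΔQ = 997.8448 − 480 = 517.8448; wedge = 208.07 − 148 = 60.07.
Deadweight loss = ½ × 517.8448 × 60.07 = 15553.47.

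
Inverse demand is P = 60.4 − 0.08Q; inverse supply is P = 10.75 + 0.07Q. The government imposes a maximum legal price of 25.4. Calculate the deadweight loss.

Competitive equilibrium: 60.4 − 0.08Q = 10.75 + 0.07Q → Q* = 331, P* = 33.92.
At the ceiling P = 25.4, quantity supplied = (25.4 − 10.75)/0.07 = 209.2857.
Willingness to pay at Q' = 209.2857: 60.4 − 0.08·209.2857 = 43.6571.
ΔQ = 331 − 209.2857 = 121.7143; wedge = 43.6571 − 25.4 = 18.2571.
Welfare loss = ½ × 121.7143 × 18.2571 = 1111.08.

1111.08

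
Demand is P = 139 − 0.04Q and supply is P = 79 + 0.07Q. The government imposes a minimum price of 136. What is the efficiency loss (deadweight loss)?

12173.01

Competitive equilibrium: 139 − 0.04Q = 79 + 0.07Q → Q* = 545.4545, P* = 117.1818.
At the floor P = 136, quantity demanded = (139 − 136)/0.04 = 75.
Sellers' marginal cost at Q' = 75: 79 + 0.07·75 = 84.25.
ΔQ = 545.4545 − 75 = 470.4545; wedge = 136 − 84.25 = 51.75.
Deadweight loss = ½ × 470.4545 × 51.75 = 12173.01.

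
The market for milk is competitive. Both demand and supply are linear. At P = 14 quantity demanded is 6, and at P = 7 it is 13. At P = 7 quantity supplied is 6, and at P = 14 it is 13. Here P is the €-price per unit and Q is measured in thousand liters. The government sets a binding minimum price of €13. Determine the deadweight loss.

Demand slope = (7 − 14)/(13 − 6) = −1, so P = 20 − Q.
Supply slope = (14 − 7)/(13 − 6) = 1, so P = 1 + Q.
Competitive equilibrium: 20 − Q = 1 + Q → Q* = 9.5, P* = 10.5.
At the floor P = 13, quantity demanded = (20 − 13)/1 = 7.
Sellers' marginal cost at Q' = 7: 1 + 1·7 = 8.
ΔQ = 9.5 − 7 = 2.5; wedge = 13 − 8 = 5.
DWL = ½ × 2.5 × 5 = €6.25 thousand.

€6.25 thousand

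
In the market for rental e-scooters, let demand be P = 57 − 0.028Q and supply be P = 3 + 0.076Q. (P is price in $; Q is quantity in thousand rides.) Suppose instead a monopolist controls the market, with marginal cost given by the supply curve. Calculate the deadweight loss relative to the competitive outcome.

Competitive equilibrium: 57 − 0.028Q = 3 + 0.076Q → Q* = 519.2308, P* = 42.4615.
Marginal revenue: MR = 57 − 0.056Q. Set MR = MC: 57 − 0.056Q = 3 + 0.076Q → Q_m = 409.0909.
Price P_m = 57 − 0.028·409.0909 = 45.5455; MC(Q_m) = 3 + 0.076·409.0909 = 34.0909.
Competitive Q* = 519.2308, so ΔQ = 110.1399; wedge = 45.5455 − 34.0909 = 11.4546.
Welfare loss = ½ × 110.1399 × 11.4546 = $630.80 thousand.

$630.80 thousand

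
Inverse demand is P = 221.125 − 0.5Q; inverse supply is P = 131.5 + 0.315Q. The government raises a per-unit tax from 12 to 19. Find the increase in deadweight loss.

133.13

Competitive equilibrium: 221.125 − 0.5Q = 131.5 + 0.315Q → Q* = 109.9693, P* = 166.1403.
For a per-unit tax t: ΔQ = t/0.815, so DWL = ½·t·(t/0.815) = t²/1.63.
At t = 12: DWL = 88.344. At t = 19: DWL = 221.472.
Increase = 221.472 − 88.344 = 133.13.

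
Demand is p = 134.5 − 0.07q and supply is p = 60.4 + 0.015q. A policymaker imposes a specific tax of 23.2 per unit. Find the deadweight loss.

Competitive equilibrium: 134.5 − 0.07q = 60.4 + 0.015q → q* = 871.7647, p* = 73.4765.
With the tax, the buyer price exceeds the seller price by 23.2: (134.5 − 0.07q) − (60.4 + 0.015q) = 23.2 → q' = 598.8235.
Δq = 871.7647 − 598.8235 = 272.9412; the wedge equals the tax, 23.2.
The triangle = ½ × 272.9412 × 23.2 = 3166.12.

3166.12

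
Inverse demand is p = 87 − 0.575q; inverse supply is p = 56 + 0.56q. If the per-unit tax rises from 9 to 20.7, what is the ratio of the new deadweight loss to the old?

5.29

Competitive equilibrium: 87 − 0.575q = 56 + 0.56q → q* = 27.3128, p* = 71.2952.
For a per-unit tax t: Δq = t/1.135, so DWL = ½·t·(t/1.135) = t²/2.27.
At t = 9: DWL = 35.683. At t = 20.7: DWL = 188.762.
Ratio = (20.7/9)² = 5.29.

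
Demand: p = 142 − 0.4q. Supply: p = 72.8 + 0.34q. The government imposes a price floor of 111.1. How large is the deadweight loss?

97.87

Competitive equilibrium: 142 − 0.4q = 72.8 + 0.34q → q* = 93.5135, p* = 104.5946.
At the floor p = 111.1, quantity demanded = (142 − 111.1)/0.4 = 77.25.
Sellers' marginal cost at q' = 77.25: 72.8 + 0.34·77.25 = 99.065.
Δq = 93.5135 − 77.25 = 16.2635; wedge = 111.1 − 99.065 = 12.035.
DWL = ½ × 16.2635 × 12.035 = 97.87.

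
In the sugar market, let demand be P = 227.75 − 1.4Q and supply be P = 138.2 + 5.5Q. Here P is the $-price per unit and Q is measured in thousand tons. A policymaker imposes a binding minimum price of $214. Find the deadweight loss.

Competitive equilibrium: 227.75 − 1.4Q = 138.2 + 5.5Q → Q* = 12.9783, P* = 209.5804.
At the floor P = 214, quantity demanded = (227.75 − 214)/1.4 = 9.8214.
Sellers' marginal cost at Q' = 9.8214: 138.2 + 5.5·9.8214 = 192.2177.
ΔQ = 12.9783 − 9.8214 = 3.1569; wedge = 214 − 192.2177 = 21.7823.
Welfare loss = ½ × 3.1569 × 21.7823 = $34.38 thousand.

$34.38 thousand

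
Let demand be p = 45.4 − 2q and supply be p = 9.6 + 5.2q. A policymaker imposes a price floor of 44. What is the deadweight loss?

65.71

Competitive equilibrium: 45.4 − 2q = 9.6 + 5.2q → q* = 4.9722, p* = 35.4556.
At the floor p = 44, quantity demanded = (45.4 − 44)/2 = 0.7.
Sellers' marginal cost at q' = 0.7: 9.6 + 5.2·0.7 = 13.24.
Δq = 4.9722 − 0.7 = 4.2722; wedge = 44 − 13.24 = 30.76.
The triangle = ½ × 4.2722 × 30.76 = 65.71.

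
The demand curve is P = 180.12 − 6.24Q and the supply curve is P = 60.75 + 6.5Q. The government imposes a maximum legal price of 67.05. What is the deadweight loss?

449.52

Competitive equilibrium: 180.12 − 6.24Q = 60.75 + 6.5Q → Q* = 9.3697, P* = 121.6531.
At the ceiling P = 67.05, quantity supplied = (67.05 − 60.75)/6.5 = 0.9692.
Willingness to pay at Q' = 0.9692: 180.12 − 6.24·0.9692 = 174.0722.
ΔQ = 9.3697 − 0.9692 = 8.4005; wedge = 174.0722 − 67.05 = 107.0222.
Welfare loss = ½ × 8.4005 × 107.0222 = 449.52.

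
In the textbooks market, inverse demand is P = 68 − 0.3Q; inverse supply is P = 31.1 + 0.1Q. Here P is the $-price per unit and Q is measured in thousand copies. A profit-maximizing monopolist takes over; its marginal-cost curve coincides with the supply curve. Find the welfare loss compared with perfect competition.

$312.61 thousand

Competitive equilibrium: 68 − 0.3Q = 31.1 + 0.1Q → Q* = 92.25, P* = 40.325.
Marginal revenue: MR = 68 − 0.6Q. Set MR = MC: 68 − 0.6Q = 31.1 + 0.1Q → Q_m = 52.7143.
Price P_m = 68 − 0.3·52.7143 = 52.1857; MC(Q_m) = 31.1 + 0.1·52.7143 = 36.3714.
Competitive Q* = 92.25, so ΔQ = 39.5357; wedge = 52.1857 − 36.3714 = 15.8143.
The triangle = ½ × 39.5357 × 15.8143 = $312.61 thousand.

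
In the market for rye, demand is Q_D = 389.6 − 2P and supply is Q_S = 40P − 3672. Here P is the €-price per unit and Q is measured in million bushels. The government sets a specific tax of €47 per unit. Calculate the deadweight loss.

In inverse form: demand P = 194.8 − 0.5Q, supply P = 91.8 + 0.025Q.
Competitive equilibrium: 194.8 − 0.5Q = 91.8 + 0.025Q → Q* = 196.1905, P* = 96.7048.
With the tax, the buyer price exceeds the seller price by 47: (194.8 − 0.5Q) − (91.8 + 0.025Q) = 47 → Q' = 106.6667.
ΔQ = 196.1905 − 106.6667 = 89.5238; the wedge equals the tax, 47.
Deadweight loss = ½ × 89.5238 × 47 = €2103.81 million.

€2103.81 million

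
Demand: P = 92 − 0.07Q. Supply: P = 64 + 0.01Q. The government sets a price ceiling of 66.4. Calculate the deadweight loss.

Competitive equilibrium: 92 − 0.07Q = 64 + 0.01Q → Q* = 350, P* = 67.5.
At the ceiling P = 66.4, quantity supplied = (66.4 − 64)/0.01 = 240.
Willingness to pay at Q' = 240: 92 − 0.07·240 = 75.2.
ΔQ = 350 − 240 = 110; wedge = 75.2 − 66.4 = 8.8.
Deadweight loss = ½ × 110 × 8.8 = 484.

484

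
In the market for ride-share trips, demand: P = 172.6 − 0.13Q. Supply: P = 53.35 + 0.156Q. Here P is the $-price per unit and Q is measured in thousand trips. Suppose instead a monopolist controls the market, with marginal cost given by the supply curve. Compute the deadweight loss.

Competitive equilibrium: 172.6 − 0.13Q = 53.35 + 0.156Q → Q* = 416.958, P* = 118.3955.
Marginal revenue: MR = 172.6 − 0.26Q. Set MR = MC: 172.6 − 0.26Q = 53.35 + 0.156Q → Q_m = 286.6587.
Price P_m = 172.6 − 0.13·286.6587 = 135.3344; MC(Q_m) = 53.35 + 0.156·286.6587 = 98.0688.
Competitive Q* = 416.958, so ΔQ = 130.2993; wedge = 135.3344 − 98.0688 = 37.2656.
Welfare loss = ½ × 130.2993 × 37.2656 = $2427.84 thousand.

$2427.84 thousand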